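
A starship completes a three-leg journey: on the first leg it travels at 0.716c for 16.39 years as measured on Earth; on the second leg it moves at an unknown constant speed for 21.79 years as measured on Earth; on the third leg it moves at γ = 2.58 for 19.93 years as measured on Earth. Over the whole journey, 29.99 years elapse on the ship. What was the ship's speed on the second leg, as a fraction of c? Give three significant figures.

Leg 1: γ = 1/√(1 − 0.716²) = 1/√0.4873 = 1.432; τ_1 = 16.39/1.432 = 11.44 years.
Leg 2: speed unknown; τ_2 = 21.79/γ_2.
Leg 3: γ = 2.58; τ_3 = 19.93/2.580 = 7.725 years.
Total proper time: 11.44 + τ_2 + 7.725 = 29.99, so τ_2 = 29.99 − 19.17 = 10.82 years.
γ_2 = 21.79/10.82 = 2.013; β = √(1 − 1/γ²) = √0.7533.

β = 0.868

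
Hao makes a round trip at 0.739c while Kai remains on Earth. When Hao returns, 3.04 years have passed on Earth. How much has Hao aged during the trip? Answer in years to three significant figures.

γ = 1/√(1 − 0.739²) = 1/√0.4539 = 1.484
Hao's clock measures proper time along the trip: τ = Δt/γ = 3.04/1.484 years.

τ = 2.05 years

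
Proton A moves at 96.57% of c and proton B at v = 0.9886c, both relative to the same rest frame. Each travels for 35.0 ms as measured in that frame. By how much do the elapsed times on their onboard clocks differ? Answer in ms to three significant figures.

|τ_A − τ_B| = 3.82 ms

A: β = 0.9657; γ = 1/√(1 − 0.9657²) = 1/√0.06742 = 3.851; τ_A = 35.0/3.851 = 9.088 ms.
B: γ = 1/√(1 − 0.9886²) = 1/√0.02267 = 6.642; τ_B = 35.0/6.642 = 5.270 ms.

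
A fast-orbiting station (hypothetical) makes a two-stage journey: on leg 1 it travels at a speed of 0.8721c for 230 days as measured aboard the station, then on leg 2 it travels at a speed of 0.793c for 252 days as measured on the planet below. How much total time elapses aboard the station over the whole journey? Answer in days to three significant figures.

τ = 384 days

Leg 1: 230 days is already measured aboard the station.
Leg 2: γ = 1/√(1 − 0.793²) = 1/√0.3712 = 1.641; τ_2 = 252/1.641 = 153.5 days.
Total: 230.0 + 153.5 days.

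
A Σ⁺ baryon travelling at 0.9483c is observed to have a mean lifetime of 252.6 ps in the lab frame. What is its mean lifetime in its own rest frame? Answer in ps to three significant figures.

τ₀ = 80.2 ps

γ = 1/√(1 − 0.9483²) = 1/√0.1007 = 3.151
The lab-frame lifetime is the dilated interval; the proper lifetime is τ₀ = Δt/γ = 252.6/3.151 ps.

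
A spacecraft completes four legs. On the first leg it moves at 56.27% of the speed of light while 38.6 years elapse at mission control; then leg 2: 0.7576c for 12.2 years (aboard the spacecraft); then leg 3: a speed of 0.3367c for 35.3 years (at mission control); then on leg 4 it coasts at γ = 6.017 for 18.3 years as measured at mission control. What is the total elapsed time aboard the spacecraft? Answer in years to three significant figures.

τ = 80.4 years

Leg 1: β = 0.5627; γ = 1/√(1 − 0.5627²) = 1/√0.6834 = 1.210; τ_1 = 38.6/1.210 = 31.91 years.
Leg 2: 12.2 years is already measured aboard the spacecraft.
Leg 3: γ = 1/√(1 − 0.3367²) = 1/√0.8866 = 1.062; τ_3 = 35.3/1.062 = 33.24 years.
Leg 4: γ = 6.017; τ_4 = 18.3/6.017 = 3.041 years.
Total: 31.91 + 12.20 + 33.24 + 3.041 years.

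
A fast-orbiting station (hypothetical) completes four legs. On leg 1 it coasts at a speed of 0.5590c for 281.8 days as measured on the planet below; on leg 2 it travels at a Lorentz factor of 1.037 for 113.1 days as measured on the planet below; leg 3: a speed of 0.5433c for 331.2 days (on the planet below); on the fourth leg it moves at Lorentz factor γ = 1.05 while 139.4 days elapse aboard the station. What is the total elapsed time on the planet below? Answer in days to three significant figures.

Leg 1: 281.8 days is already measured on the planet below.
Leg 2: 113.1 days is already measured on the planet below.
Leg 3: 331.2 days is already measured on the planet below.
Leg 4: γ = 1.05; Δt_4 = 1.050 × 139.4 = 146.4 days.
Total: 281.8 + 113.1 + 331.2 + 146.4 days.

Δt = 872 days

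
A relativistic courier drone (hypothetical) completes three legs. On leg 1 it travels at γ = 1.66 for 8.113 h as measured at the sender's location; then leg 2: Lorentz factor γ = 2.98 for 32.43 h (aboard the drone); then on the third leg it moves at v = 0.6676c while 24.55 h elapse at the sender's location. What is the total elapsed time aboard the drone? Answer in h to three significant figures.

τ = 55.6 h

Leg 1: γ = 1.66; τ_1 = 8.113/1.660 = 4.887 h.
Leg 2: 32.43 h is already measured aboard the drone.
Leg 3: γ = 1/√(1 − 0.6676²) = 1/√0.5543 = 1.343; τ_3 = 24.55/1.343 = 18.28 h.
Total: 4.887 + 32.43 + 18.28 h.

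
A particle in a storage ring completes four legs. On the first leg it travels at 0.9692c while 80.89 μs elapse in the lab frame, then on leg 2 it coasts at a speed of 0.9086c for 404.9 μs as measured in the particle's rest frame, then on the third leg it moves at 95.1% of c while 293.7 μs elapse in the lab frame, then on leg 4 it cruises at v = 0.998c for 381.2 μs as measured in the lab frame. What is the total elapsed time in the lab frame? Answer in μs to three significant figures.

Leg 1: 80.89 μs is already measured in the lab frame.
Leg 2: γ = 1/√(1 − 0.9086²) = 1/√0.1744 = 2.394; Δt_2 = 2.394 × 404.9 = 969.4 μs.
Leg 3: 293.7 μs is already measured in the lab frame.
Leg 4: 381.2 μs is already measured in the lab frame.
Total: 80.89 + 969.4 + 293.7 + 381.2 μs.

Δt = 1730 μs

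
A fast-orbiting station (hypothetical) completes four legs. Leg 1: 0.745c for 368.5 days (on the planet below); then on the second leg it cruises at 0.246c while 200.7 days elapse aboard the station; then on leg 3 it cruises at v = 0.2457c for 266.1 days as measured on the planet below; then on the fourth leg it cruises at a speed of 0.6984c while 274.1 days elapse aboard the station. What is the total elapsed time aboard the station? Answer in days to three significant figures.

τ = 979 days

Leg 1: γ = 1/√(1 − 0.745²) = 1/√0.4450 = 1.499; τ_1 = 368.5/1.499 = 245.8 days.
Leg 2: 200.7 days is already measured aboard the station.
Leg 3: γ = 1/√(1 − 0.2457²) = 1/√0.9396 = 1.032; τ_3 = 266.1/1.032 = 257.9 days.
Leg 4: 274.1 days is already measured aboard the station.
Total: 245.8 + 200.7 + 257.9 + 274.1 days.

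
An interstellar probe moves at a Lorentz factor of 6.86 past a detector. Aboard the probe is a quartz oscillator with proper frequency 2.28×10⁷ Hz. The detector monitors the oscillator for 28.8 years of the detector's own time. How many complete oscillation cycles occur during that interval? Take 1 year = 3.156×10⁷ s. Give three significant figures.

N = 3.02×10¹⁵

γ = 6.86
During 28.8 years of lab time, the oscillator's proper time advances by τ = Δt/γ = 28.8/6.860 = 4.198 years = 1.325×10⁸ s.
N = f × τ = 2.28×10⁷ × 1.325×10⁸ = 3.021×10¹⁵.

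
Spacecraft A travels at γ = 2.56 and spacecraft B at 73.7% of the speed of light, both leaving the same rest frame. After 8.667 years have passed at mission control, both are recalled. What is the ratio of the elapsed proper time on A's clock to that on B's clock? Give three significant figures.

A: γ = 2.56. B: β = 0.737; γ = 1/√(1 − 0.737²) = 1/√0.4568 = 1.480.
τ_A/τ_B = γ_B/γ_A = 1.480/2.560 = 0.5779, so τ_A/τ_B = 0.5779.

τ_A/τ_B = 0.578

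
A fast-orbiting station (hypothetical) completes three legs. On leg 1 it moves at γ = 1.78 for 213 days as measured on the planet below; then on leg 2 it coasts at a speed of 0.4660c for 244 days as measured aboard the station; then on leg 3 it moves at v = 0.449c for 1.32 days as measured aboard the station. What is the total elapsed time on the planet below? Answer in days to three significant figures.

Δt = 490 days

Leg 1: 213 days is already measured on the planet below.
Leg 2: γ = 1/√(1 − 0.4660²) = 1/√0.7828 = 1.130; Δt_2 = 1.130 × 244 = 275.8 days.
Leg 3: γ = 1/√(1 − 0.449²) = 1/√0.7984 = 1.119; Δt_3 = 1.119 × 1.32 = 1.477 days.
Total: 213.0 + 275.8 + 1.477 days.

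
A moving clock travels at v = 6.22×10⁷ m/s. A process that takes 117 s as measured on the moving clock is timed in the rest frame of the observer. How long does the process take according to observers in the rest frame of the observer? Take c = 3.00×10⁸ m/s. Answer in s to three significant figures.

β = 6.22×10⁷/3.00×10⁸ = 0.2073; γ = 1/√(1 − 0.2073²) = 1.022
The interval measured on the moving clock is the proper time (both events occur at the same place in that frame); the lab-frame interval is Δt = γτ = 1.022 × 117 s.

Δt = 120 s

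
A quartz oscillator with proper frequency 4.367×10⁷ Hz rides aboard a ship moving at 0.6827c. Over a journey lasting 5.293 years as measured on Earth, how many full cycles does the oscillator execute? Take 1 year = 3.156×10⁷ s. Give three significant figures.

γ = 1/√(1 − 0.6827²) = 1/√0.5339 = 1.369
The oscillator's own cycle count is N = f × τ where τ is the proper time on the ship. τ = Δt/γ = 5.293/1.369 = 3.868 years = 1.221×10⁸ s.
N = 4.367×10⁷ × 1.221×10⁸ = 5.330×10¹⁵.

N = 5.33×10¹⁵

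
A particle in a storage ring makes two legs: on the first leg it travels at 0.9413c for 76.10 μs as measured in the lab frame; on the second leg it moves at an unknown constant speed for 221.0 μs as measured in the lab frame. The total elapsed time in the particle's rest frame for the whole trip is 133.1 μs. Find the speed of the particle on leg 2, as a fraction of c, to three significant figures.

β = 0.874

Leg 1: γ = 1/√(1 − 0.9413²) = 1/√0.1140 = 2.962; τ_1 = 76.10/2.962 = 25.69 μs.
Leg 2: speed unknown; τ_2 = 221.0/γ_2.
Total proper time: 25.69 + τ_2 = 133.1, so τ_2 = 133.1 − 25.69 = 107.4 μs.
γ_2 = 221.0/107.4 = 2.058; β = √(1 − 1/γ²) = √0.7638.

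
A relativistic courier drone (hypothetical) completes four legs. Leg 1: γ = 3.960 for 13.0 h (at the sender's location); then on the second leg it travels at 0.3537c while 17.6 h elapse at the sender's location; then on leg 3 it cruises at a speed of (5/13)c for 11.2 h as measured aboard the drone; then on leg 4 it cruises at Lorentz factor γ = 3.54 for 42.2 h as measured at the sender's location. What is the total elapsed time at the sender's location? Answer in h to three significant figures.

Δt = 84.9 h

Leg 1: 13.0 h is already measured at the sender's location.
Leg 2: 17.6 h is already measured at the sender's location.
Leg 3: γ = 1/√(1 − (5/13)²) = 13/12 ≈ 1.083; Δt_3 = 1.083 × 11.2 = 12.13 h.
Leg 4: 42.2 h is already measured at the sender's location.
Total: 13.00 + 17.60 + 12.13 + 42.20 h.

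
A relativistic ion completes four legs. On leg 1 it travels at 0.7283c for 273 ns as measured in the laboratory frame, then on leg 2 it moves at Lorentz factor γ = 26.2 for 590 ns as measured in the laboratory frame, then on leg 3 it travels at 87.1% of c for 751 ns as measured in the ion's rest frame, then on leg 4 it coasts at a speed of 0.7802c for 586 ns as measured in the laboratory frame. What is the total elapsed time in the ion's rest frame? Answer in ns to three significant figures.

τ = 1330 ns

Leg 1: γ = 1/√(1 − 0.7283²) = 1/√0.4696 = 1.459; τ_1 = 273/1.459 = 187.1 ns.
Leg 2: γ = 26.2; τ_2 = 590/26.20 = 22.52 ns.
Leg 3: 751 ns is already measured in the ion's rest frame.
Leg 4: γ = 1/√(1 − 0.7802²) = 1/√0.3913 = 1.599; τ_4 = 586/1.599 = 366.6 ns.
Total: 187.1 + 22.52 + 751.0 + 366.6 ns.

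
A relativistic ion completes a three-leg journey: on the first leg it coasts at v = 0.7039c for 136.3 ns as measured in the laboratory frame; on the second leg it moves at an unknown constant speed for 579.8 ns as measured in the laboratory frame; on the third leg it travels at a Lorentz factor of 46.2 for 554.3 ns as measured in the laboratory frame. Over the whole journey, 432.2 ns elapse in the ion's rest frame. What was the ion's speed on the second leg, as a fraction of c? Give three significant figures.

β = 0.830

Leg 1: γ = 1/√(1 − 0.7039²) = 1/√0.5045 = 1.408; τ_1 = 136.3/1.408 = 96.81 ns.
Leg 2: speed unknown; τ_2 = 579.8/γ_2.
Leg 3: γ = 46.2; τ_3 = 554.3/46.20 = 12.00 ns.
Total proper time: 96.81 + τ_2 + 12.00 = 432.2, so τ_2 = 432.2 − 108.8 = 323.4 ns.
γ_2 = 579.8/323.4 = 1.793; β = √(1 − 1/γ²) = √0.6889.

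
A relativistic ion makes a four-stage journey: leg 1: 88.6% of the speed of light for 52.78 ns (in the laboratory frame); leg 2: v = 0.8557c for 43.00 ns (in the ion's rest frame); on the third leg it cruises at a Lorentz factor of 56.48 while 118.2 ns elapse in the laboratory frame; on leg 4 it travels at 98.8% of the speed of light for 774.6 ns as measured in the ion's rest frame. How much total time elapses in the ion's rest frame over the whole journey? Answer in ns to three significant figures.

τ = 844 ns

Leg 1: β = 0.886; γ = 1/√(1 − 0.886²) = 1/√0.2150 = 2.157; τ_1 = 52.78/2.157 = 24.47 ns.
Leg 2: 43.00 ns is already measured in the ion's rest frame.
Leg 3: γ = 56.48; τ_3 = 118.2/56.48 = 2.093 ns.
Leg 4: 774.6 ns is already measured in the ion's rest frame.
Total: 24.47 + 43.00 + 2.093 + 774.6 ns.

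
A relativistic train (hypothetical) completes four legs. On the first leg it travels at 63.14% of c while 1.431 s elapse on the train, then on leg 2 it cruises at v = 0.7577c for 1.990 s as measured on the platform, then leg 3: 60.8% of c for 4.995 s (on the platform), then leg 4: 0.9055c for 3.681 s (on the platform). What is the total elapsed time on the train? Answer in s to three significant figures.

Leg 1: 1.431 s is already measured on the train.
Leg 2: γ = 1/√(1 − 0.7577²) = 1/√0.4259 = 1.532; τ_2 = 1.990/1.532 = 1.299 s.
Leg 3: β = 0.608; γ = 1/√(1 − 0.608²) = 1/√0.6303 = 1.260; τ_3 = 4.995/1.260 = 3.966 s.
Leg 4: γ = 1/√(1 − 0.9055²) = 1/√0.1801 = 2.357; τ_4 = 3.681/2.357 = 1.562 s.
Total: 1.431 + 1.299 + 3.966 + 1.562 s.

τ = 8.26 s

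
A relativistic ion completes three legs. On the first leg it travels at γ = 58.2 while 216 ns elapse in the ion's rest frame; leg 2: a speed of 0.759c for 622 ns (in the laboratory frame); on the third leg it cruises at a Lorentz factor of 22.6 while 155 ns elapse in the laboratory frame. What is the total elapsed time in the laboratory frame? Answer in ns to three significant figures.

Leg 1: γ = 58.2; Δt_1 = 58.20 × 216 = 1.257×10⁴ ns.
Leg 2: 622 ns is already measured in the laboratory frame.
Leg 3: 155 ns is already measured in the laboratory frame.
Total: 1.257×10⁴ + 622.0 + 155.0 ns.

Δt = 1.33×10⁴ ns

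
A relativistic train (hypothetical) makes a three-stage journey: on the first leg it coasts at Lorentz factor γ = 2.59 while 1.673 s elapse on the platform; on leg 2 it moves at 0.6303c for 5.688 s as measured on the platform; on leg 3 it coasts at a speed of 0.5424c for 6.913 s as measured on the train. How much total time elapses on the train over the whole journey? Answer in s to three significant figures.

τ = 12.0 s

Leg 1: γ = 2.59; τ_1 = 1.673/2.590 = 0.6459 s.
Leg 2: γ = 1/√(1 − 0.6303²) = 1/√0.6027 = 1.288; τ_2 = 5.688/1.288 = 4.416 s.
Leg 3: 6.913 s is already measured on the train.
Total: 0.6459 + 4.416 + 6.913 s.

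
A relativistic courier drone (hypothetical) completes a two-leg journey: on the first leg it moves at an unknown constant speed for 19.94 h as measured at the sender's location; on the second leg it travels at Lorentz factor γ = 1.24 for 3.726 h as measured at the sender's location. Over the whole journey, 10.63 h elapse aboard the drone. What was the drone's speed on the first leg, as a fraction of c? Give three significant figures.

β = 0.924

Leg 1: speed unknown; τ_1 = 19.94/γ_1.
Leg 2: γ = 1.24; τ_2 = 3.726/1.240 = 3.005 h.
Total proper time: τ_1 + 3.005 = 10.63, so τ_1 = 10.63 − 3.005 = 7.625 h.
γ_1 = 19.94/7.625 = 2.615; β = √(1 − 1/γ²) = √0.8538.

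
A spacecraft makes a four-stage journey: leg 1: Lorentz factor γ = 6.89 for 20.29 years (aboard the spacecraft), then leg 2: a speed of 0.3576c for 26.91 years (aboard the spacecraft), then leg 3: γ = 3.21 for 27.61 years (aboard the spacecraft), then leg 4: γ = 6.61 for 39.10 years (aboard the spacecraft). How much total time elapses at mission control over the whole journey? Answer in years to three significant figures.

Leg 1: γ = 6.89; Δt_1 = 6.890 × 20.29 = 139.8 years.
Leg 2: γ = 1/√(1 − 0.3576²) = 1/√0.8721 = 1.071; Δt_2 = 1.071 × 26.91 = 28.82 years.
Leg 3: γ = 3.21; Δt_3 = 3.210 × 27.61 = 88.63 years.
Leg 4: γ = 6.61; Δt_4 = 6.610 × 39.10 = 258.5 years.
Total: 139.8 + 28.82 + 88.63 + 258.5 years.

Δt = 516 years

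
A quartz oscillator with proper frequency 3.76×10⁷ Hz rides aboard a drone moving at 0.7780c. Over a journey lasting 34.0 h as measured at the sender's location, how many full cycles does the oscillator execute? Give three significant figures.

γ = 1/√(1 − 0.7780²) = 1/√0.3947 = 1.592
The oscillator's own cycle count is N = f × τ where τ is the proper time aboard the drone. τ = Δt/γ = 34.0/1.592 = 21.36 h = 7.690×10⁴ s.
N = 3.76×10⁷ × 7.690×10⁴ = 2.891×10¹².

N = 2.89×10¹²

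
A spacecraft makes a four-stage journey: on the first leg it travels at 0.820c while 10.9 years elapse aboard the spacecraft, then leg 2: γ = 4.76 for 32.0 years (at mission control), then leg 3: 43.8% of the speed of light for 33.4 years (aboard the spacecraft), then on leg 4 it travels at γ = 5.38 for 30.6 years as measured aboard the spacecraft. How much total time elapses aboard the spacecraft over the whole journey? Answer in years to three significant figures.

Leg 1: 10.9 years is already measured aboard the spacecraft.
Leg 2: γ = 4.76; τ_2 = 32.0/4.760 = 6.723 years.
Leg 3: 33.4 years is already measured aboard the spacecraft.
Leg 4: 30.6 years is already measured aboard the spacecraft.
Total: 10.90 + 6.723 + 33.40 + 30.60 years.

τ = 81.6 years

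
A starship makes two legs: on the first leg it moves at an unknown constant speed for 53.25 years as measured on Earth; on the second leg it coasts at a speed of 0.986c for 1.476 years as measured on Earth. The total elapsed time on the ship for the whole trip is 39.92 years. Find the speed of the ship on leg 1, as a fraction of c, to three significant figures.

Leg 1: speed unknown; τ_1 = 53.25/γ_1.
Leg 2: γ = 1/√(1 − 0.986²) = 1/√0.02780 = 5.997; τ_2 = 1.476/5.997 = 0.2461 years.
Total proper time: τ_1 + 0.2461 = 39.92, so τ_1 = 39.92 − 0.2461 = 39.67 years.
γ_1 = 53.25/39.67 = 1.342; β = √(1 − 1/γ²) = √0.4449.

β = 0.667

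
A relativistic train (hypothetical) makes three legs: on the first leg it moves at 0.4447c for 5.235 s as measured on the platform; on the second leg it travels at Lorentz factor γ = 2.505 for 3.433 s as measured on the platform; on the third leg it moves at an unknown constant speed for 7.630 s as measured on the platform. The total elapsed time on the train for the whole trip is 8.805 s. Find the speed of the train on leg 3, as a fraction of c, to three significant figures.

β = 0.933

Leg 1: γ = 1/√(1 − 0.4447²) = 1/√0.8022 = 1.116; τ_1 = 5.235/1.116 = 4.689 s.
Leg 2: γ = 2.505; τ_2 = 3.433/2.505 = 1.370 s.
Leg 3: speed unknown; τ_3 = 7.630/γ_3.
Total proper time: 4.689 + 1.370 + τ_3 = 8.805, so τ_3 = 8.805 − 6.059 = 2.746 s.
γ_3 = 7.630/2.746 = 2.779; β = √(1 − 1/γ²) = √0.8705.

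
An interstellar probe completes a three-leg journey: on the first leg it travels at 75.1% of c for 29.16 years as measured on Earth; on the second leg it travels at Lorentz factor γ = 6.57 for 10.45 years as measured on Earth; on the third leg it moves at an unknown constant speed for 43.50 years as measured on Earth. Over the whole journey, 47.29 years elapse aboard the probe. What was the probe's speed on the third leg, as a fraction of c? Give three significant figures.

Leg 1: β = 0.751; γ = 1/√(1 − 0.751²) = 1/√0.4360 = 1.514; τ_1 = 29.16/1.514 = 19.25 years.
Leg 2: γ = 6.57; τ_2 = 10.45/6.570 = 1.591 years.
Leg 3: speed unknown; τ_3 = 43.50/γ_3.
Total proper time: 19.25 + 1.591 + τ_3 = 47.29, so τ_3 = 47.29 − 20.84 = 26.45 years.
γ_3 = 43.50/26.45 = 1.645; β = √(1 − 1/γ²) = √0.6304.

β = 0.794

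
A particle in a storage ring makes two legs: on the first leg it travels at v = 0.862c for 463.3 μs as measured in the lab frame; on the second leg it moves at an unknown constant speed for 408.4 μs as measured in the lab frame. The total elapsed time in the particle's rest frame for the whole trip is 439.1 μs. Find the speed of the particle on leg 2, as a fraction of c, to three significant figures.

Leg 1: γ = 1/√(1 − 0.862²) = 1/√0.2570 = 1.973; τ_1 = 463.3/1.973 = 234.9 μs.
Leg 2: speed unknown; τ_2 = 408.4/γ_2.
Total proper time: 234.9 + τ_2 = 439.1, so τ_2 = 439.1 − 234.9 = 204.2 μs.
γ_2 = 408.4/204.2 = 2.000; β = √(1 − 1/γ²) = √0.7499.

β = 0.866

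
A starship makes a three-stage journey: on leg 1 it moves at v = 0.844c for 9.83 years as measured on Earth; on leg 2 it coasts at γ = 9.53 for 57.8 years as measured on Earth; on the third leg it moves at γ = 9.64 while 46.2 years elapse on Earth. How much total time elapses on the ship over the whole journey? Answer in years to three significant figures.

τ = 16.1 years

Leg 1: γ = 1/√(1 − 0.844²) = 1/√0.2877 = 1.864; τ_1 = 9.83/1.864 = 5.272 years.
Leg 2: γ = 9.53; τ_2 = 57.8/9.530 = 6.065 years.
Leg 3: γ = 9.64; τ_3 = 46.2/9.640 = 4.793 years.
Total: 5.272 + 6.065 + 4.793 years.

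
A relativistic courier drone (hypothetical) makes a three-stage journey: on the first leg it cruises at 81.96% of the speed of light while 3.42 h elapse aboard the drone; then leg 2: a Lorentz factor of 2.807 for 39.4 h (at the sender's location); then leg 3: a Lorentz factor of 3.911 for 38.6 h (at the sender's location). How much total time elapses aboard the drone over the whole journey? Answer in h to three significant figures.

Leg 1: 3.42 h is already measured aboard the drone.
Leg 2: γ = 2.807; τ_2 = 39.4/2.807 = 14.04 h.
Leg 3: γ = 3.911; τ_3 = 38.6/3.911 = 9.870 h.
Total: 3.420 + 14.04 + 9.870 h.

τ = 27.3 h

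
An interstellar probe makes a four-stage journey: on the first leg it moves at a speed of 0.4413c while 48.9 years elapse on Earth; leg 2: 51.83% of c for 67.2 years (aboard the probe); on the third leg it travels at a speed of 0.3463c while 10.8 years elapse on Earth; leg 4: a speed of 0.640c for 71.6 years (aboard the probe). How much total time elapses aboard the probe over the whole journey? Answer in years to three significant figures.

Leg 1: γ = 1/√(1 − 0.4413²) = 1/√0.8053 = 1.114; τ_1 = 48.9/1.114 = 43.88 years.
Leg 2: 67.2 years is already measured aboard the probe.
Leg 3: γ = 1/√(1 − 0.3463²) = 1/√0.8801 = 1.066; τ_3 = 10.8/1.066 = 10.13 years.
Leg 4: 71.6 years is already measured aboard the probe.
Total: 43.88 + 67.20 + 10.13 + 71.60 years.

τ = 193 years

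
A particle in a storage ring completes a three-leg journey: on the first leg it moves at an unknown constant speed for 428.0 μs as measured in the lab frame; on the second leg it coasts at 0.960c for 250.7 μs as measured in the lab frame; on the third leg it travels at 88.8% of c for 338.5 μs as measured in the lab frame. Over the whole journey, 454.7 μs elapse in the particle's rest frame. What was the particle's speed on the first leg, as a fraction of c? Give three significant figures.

Leg 1: speed unknown; τ_1 = 428.0/γ_1.
Leg 2: γ = 1/√(1 − 0.960²) = 25/7 ≈ 3.571; τ_2 = 250.7/3.571 = 70.20 μs.
Leg 3: β = 0.888; γ = 1/√(1 − 0.888²) = 1/√0.2115 = 2.175; τ_3 = 338.5/2.175 = 155.7 μs.
Total proper time: τ_1 + 70.20 + 155.7 = 454.7, so τ_1 = 454.7 − 225.9 = 228.8 μs.
γ_1 = 428.0/228.8 = 1.870; β = √(1 − 1/γ²) = √0.7141.

β = 0.845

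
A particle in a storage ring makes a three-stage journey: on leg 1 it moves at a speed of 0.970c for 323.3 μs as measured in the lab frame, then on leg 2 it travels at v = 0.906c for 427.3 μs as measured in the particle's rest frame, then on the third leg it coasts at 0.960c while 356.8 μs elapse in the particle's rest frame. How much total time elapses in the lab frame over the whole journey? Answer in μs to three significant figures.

Leg 1: 323.3 μs is already measured in the lab frame.
Leg 2: γ = 1/√(1 − 0.906²) = 1/√0.1792 = 2.363; Δt_2 = 2.363 × 427.3 = 1010 μs.
Leg 3: γ = 1/√(1 − 0.960²) = 25/7 ≈ 3.571; Δt_3 = 3.571 × 356.8 = 1274 μs.
Total: 323.3 + 1010 + 1274 μs.

Δt = 2610 μs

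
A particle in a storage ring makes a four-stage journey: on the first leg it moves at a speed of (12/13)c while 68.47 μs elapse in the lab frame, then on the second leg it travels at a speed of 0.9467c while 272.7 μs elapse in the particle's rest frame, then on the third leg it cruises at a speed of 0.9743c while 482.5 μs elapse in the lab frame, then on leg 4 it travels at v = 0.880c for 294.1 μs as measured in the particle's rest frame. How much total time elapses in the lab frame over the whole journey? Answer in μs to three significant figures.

Leg 1: 68.47 μs is already measured in the lab frame.
Leg 2: γ = 1/√(1 − 0.9467²) = 1/√0.1038 = 3.104; Δt_2 = 3.104 × 272.7 = 846.6 μs.
Leg 3: 482.5 μs is already measured in the lab frame.
Leg 4: γ = 1/√(1 − 0.880²) = 1/√0.2256 = 2.105; Δt_4 = 2.105 × 294.1 = 619.2 μs.
Total: 68.47 + 846.6 + 482.5 + 619.2 μs.

Δt = 2020 μs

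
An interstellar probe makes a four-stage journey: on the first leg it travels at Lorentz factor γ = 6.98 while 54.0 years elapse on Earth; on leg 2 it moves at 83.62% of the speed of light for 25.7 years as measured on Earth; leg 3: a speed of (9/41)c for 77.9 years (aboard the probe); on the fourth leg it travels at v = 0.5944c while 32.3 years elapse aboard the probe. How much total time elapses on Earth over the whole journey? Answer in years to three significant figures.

Δt = 200 years

Leg 1: 54.0 years is already measured on Earth.
Leg 2: 25.7 years is already measured on Earth.
Leg 3: γ = 1/√(1 − (9/41)²) = 41/40 = 1.025; Δt_3 = 1.025 × 77.9 = 79.85 years.
Leg 4: γ = 1/√(1 − 0.5944²) = 1/√0.6467 = 1.244; Δt_4 = 1.244 × 32.3 = 40.17 years.
Total: 54.00 + 25.70 + 79.85 + 40.17 years.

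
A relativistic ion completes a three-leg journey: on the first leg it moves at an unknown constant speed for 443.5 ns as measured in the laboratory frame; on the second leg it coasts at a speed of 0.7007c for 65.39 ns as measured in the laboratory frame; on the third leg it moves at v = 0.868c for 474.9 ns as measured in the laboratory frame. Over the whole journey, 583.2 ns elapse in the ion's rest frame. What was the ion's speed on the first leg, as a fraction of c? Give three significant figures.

β = 0.735

Leg 1: speed unknown; τ_1 = 443.5/γ_1.
Leg 2: γ = 1/√(1 − 0.7007²) = 1/√0.5090 = 1.402; τ_2 = 65.39/1.402 = 46.65 ns.
Leg 3: γ = 1/√(1 − 0.868²) = 1/√0.2466 = 2.014; τ_3 = 474.9/2.014 = 235.8 ns.
Total proper time: τ_1 + 46.65 + 235.8 = 583.2, so τ_1 = 583.2 − 282.5 = 300.7 ns.
γ_1 = 443.5/300.7 = 1.475; β = √(1 − 1/γ²) = √0.5402.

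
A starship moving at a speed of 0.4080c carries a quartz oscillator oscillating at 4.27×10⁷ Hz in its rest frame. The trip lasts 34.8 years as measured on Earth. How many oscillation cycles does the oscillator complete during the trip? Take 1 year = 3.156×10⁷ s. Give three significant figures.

N = 4.28×10¹⁶

γ = 1/√(1 − 0.4080²) = 1/√0.8335 = 1.095
The oscillator's own cycle count is N = f × τ where τ is the proper time on the ship. τ = Δt/γ = 34.8/1.095 = 31.77 years = 1.003×10⁹ s.
N = 4.27×10⁷ × 1.003×10⁹ = 4.282×10¹⁶.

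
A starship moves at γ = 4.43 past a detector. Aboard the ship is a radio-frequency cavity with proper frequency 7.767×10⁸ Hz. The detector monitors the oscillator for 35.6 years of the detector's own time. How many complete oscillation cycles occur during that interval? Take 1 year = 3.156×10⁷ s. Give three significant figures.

γ = 4.43
During 35.6 years of lab time, the oscillator's proper time advances by τ = Δt/γ = 35.6/4.430 = 8.036 years = 2.536×10⁸ s.
N = f × τ = 7.767×10⁸ × 2.536×10⁸ = 1.970×10¹⁷.

N = 1.97×10¹⁷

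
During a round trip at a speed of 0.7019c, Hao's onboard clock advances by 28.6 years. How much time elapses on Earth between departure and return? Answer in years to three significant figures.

γ = 1/√(1 − 0.7019²) = 1/√0.5073 = 1.404
Earth-frame duration is the dilated interval: Δt = γτ = 1.404 × 28.6 years.

Δt = 40.2 years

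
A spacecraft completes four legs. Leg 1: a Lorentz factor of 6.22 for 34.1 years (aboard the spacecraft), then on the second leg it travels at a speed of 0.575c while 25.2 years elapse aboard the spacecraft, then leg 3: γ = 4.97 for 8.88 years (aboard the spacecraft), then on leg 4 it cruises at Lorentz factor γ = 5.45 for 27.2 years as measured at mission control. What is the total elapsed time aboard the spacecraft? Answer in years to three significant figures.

τ = 73.2 years

Leg 1: 34.1 years is already measured aboard the spacecraft.
Leg 2: 25.2 years is already measured aboard the spacecraft.
Leg 3: 8.88 years is already measured aboard the spacecraft.
Leg 4: γ = 5.45; τ_4 = 27.2/5.450 = 4.991 years.
Total: 34.10 + 25.20 + 8.880 + 4.991 years.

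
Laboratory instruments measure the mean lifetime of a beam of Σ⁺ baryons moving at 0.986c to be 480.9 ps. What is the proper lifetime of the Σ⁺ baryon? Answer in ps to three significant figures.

τ₀ = 80.2 ps

γ = 1/√(1 − 0.986²) = 1/√0.02780 = 5.997
The lab-frame lifetime is the dilated interval; the proper lifetime is τ₀ = Δt/γ = 480.9/5.997 ps.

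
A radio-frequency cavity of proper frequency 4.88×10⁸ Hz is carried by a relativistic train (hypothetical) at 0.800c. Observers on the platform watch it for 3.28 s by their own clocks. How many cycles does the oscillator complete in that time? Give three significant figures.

N = 9.60×10⁸

γ = 1/√(1 − 0.800²) = 5/3 ≈ 1.667
During 3.28 s of lab time, the oscillator's proper time advances by τ = Δt/γ = 3.28/1.667 = 1.968 s = 1.968×10⁰ s.
N = f × τ = 4.88×10⁸ × 1.968×10⁰ = 9.604×10⁸.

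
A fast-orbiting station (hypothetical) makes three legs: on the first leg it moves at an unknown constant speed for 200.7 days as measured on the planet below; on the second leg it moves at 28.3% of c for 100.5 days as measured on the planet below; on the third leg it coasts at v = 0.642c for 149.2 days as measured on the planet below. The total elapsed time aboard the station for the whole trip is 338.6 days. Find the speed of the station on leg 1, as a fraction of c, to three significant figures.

Leg 1: speed unknown; τ_1 = 200.7/γ_1.
Leg 2: β = 0.283; γ = 1/√(1 − 0.283²) = 1/√0.9199 = 1.043; τ_2 = 100.5/1.043 = 96.39 days.
Leg 3: γ = 1/√(1 − 0.642²) = 1/√0.5878 = 1.304; τ_3 = 149.2/1.304 = 114.4 days.
Total proper time: τ_1 + 96.39 + 114.4 = 338.6, so τ_1 = 338.6 − 210.8 = 127.8 days.
γ_1 = 200.7/127.8 = 1.570; β = √(1 − 1/γ²) = √0.5944.

β = 0.771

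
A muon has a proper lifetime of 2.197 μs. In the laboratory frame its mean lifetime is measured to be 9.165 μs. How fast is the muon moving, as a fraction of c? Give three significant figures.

γ = Δt/τ₀ = 9.165/2.197 = 4.172
β = √(1 − 1/γ²) = √(1 − 0.05746) = √0.9425

v = 0.971c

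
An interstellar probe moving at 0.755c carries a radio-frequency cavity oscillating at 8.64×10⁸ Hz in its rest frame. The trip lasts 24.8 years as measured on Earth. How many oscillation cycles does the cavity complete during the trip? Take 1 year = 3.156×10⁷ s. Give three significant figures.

γ = 1/√(1 − 0.755²) = 1/√0.4300 = 1.525
The oscillator's own cycle count is N = f × τ where τ is the proper time aboard the probe. τ = Δt/γ = 24.8/1.525 = 16.26 years = 5.132×10⁸ s.
N = 8.64×10⁸ × 5.132×10⁸ = 4.434×10¹⁷.

N = 4.43×10¹⁷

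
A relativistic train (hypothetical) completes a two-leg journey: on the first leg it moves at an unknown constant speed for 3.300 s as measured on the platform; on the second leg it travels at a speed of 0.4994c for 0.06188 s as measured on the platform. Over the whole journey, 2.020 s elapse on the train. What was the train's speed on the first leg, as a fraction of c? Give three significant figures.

Leg 1: speed unknown; τ_1 = 3.300/γ_1.
Leg 2: γ = 1/√(1 − 0.4994²) = 1/√0.7506 = 1.154; τ_2 = 0.06188/1.154 = 0.05361 s.
Total proper time: τ_1 + 0.05361 = 2.020, so τ_1 = 2.020 − 0.05361 = 1.966 s.
γ_1 = 3.300/1.966 = 1.678; β = √(1 − 1/γ²) = √0.6449.

β = 0.803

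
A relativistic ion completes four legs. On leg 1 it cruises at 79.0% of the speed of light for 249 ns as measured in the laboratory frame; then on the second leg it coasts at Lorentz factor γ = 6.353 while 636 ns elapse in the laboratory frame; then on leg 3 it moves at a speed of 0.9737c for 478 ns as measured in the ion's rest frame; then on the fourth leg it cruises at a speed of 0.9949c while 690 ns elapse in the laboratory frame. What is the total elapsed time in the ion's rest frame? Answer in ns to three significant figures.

τ = 800 ns

Leg 1: β = 0.790; γ = 1/√(1 − 0.790²) = 1/√0.3759 = 1.631; τ_1 = 249/1.631 = 152.7 ns.
Leg 2: γ = 6.353; τ_2 = 636/6.353 = 100.1 ns.
Leg 3: 478 ns is already measured in the ion's rest frame.
Leg 4: γ = 1/√(1 − 0.9949²) = 1/√0.01017 = 9.914; τ_4 = 690/9.914 = 69.60 ns.
Total: 152.7 + 100.1 + 478.0 + 69.60 ns.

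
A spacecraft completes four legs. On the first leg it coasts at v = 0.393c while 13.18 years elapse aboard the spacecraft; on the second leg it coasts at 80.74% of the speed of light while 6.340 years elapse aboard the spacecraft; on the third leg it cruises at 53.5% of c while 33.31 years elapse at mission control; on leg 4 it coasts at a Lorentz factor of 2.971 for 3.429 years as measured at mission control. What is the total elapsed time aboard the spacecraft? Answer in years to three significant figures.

τ = 48.8 years

Leg 1: 13.18 years is already measured aboard the spacecraft.
Leg 2: 6.340 years is already measured aboard the spacecraft.
Leg 3: β = 0.535; γ = 1/√(1 − 0.535²) = 1/√0.7138 = 1.184; τ_3 = 33.31/1.184 = 28.14 years.
Leg 4: γ = 2.971; τ_4 = 3.429/2.971 = 1.154 years.
Total: 13.18 + 6.340 + 28.14 + 1.154 years.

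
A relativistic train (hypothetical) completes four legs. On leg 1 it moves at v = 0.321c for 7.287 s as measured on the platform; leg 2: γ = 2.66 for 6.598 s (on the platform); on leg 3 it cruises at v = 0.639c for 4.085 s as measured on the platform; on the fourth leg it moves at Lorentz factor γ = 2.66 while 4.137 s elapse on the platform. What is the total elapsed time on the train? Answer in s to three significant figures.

Leg 1: γ = 1/√(1 − 0.321²) = 1/√0.8970 = 1.056; τ_1 = 7.287/1.056 = 6.901 s.
Leg 2: γ = 2.66; τ_2 = 6.598/2.660 = 2.480 s.
Leg 3: γ = 1/√(1 − 0.639²) = 1/√0.5917 = 1.300; τ_3 = 4.085/1.300 = 3.142 s.
Leg 4: γ = 2.66; τ_4 = 4.137/2.660 = 1.555 s.
Total: 6.901 + 2.480 + 3.142 + 1.555 s.

τ = 14.1 s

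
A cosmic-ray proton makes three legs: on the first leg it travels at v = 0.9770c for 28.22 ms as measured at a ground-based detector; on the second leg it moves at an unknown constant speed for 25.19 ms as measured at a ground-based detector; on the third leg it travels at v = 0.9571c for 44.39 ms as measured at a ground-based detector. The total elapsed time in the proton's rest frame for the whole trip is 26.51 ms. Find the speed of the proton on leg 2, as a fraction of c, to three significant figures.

Leg 1: γ = 1/√(1 − 0.9770²) = 1/√0.04547 = 4.690; τ_1 = 28.22/4.690 = 6.018 ms.
Leg 2: speed unknown; τ_2 = 25.19/γ_2.
Leg 3: γ = 1/√(1 − 0.9571²) = 1/√0.08396 = 3.451; τ_3 = 44.39/3.451 = 12.86 ms.
Total proper time: 6.018 + τ_2 + 12.86 = 26.51, so τ_2 = 26.51 − 18.88 = 7.630 ms.
γ_2 = 25.19/7.630 = 3.301; β = √(1 − 1/γ²) = √0.9083.

β = 0.953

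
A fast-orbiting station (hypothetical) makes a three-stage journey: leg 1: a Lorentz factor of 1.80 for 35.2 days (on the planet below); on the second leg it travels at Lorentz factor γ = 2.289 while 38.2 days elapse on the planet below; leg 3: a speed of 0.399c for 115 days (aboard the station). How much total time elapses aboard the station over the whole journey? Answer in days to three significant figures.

Leg 1: γ = 1.80; τ_1 = 35.2/1.800 = 19.56 days.
Leg 2: γ = 2.289; τ_2 = 38.2/2.289 = 16.69 days.
Leg 3: 115 days is already measured aboard the station.
Total: 19.56 + 16.69 + 115.0 days.

τ = 151 days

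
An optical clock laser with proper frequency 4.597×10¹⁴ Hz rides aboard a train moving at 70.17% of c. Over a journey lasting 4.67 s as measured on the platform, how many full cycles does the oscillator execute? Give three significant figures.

β = 0.7017; γ = 1/√(1 − 0.7017²) = 1/√0.5076 = 1.404
The oscillator's own cycle count is N = f × τ where τ is the proper time on the train. τ = Δt/γ = 4.67/1.404 = 3.327 s = 3.327×10⁰ s.
N = 4.597×10¹⁴ × 3.327×10⁰ = 1.530×10¹⁵.

N = 1.53×10¹⁵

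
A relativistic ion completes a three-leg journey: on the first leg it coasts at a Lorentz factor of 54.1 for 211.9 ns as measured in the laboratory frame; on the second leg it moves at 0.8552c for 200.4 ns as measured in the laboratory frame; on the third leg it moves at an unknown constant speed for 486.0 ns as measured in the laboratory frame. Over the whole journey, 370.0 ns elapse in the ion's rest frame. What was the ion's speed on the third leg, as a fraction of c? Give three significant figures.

Leg 1: γ = 54.1; τ_1 = 211.9/54.10 = 3.917 ns.
Leg 2: γ = 1/√(1 − 0.8552²) = 1/√0.2686 = 1.929; τ_2 = 200.4/1.929 = 103.9 ns.
Leg 3: speed unknown; τ_3 = 486.0/γ_3.
Total proper time: 3.917 + 103.9 + τ_3 = 370.0, so τ_3 = 370.0 − 107.8 = 262.2 ns.
γ_3 = 486.0/262.2 = 1.853; β = √(1 − 1/γ²) = √0.7089.

β = 0.842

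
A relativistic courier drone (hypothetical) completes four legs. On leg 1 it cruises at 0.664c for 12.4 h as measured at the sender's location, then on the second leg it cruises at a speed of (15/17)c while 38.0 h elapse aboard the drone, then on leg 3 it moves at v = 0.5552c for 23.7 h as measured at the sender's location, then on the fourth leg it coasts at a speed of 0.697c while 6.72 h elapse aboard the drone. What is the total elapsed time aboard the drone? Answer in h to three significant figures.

Leg 1: γ = 1/√(1 − 0.664²) = 1/√0.5591 = 1.337; τ_1 = 12.4/1.337 = 9.272 h.
Leg 2: 38.0 h is already measured aboard the drone.
Leg 3: γ = 1/√(1 − 0.5552²) = 1/√0.6918 = 1.202; τ_3 = 23.7/1.202 = 19.71 h.
Leg 4: 6.72 h is already measured aboard the drone.
Total: 9.272 + 38.00 + 19.71 + 6.720 h.

τ = 73.7 h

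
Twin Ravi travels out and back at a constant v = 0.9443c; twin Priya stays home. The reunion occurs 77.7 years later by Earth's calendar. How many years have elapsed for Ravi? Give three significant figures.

τ = 25.6 years

γ = 1/√(1 − 0.9443²) = 1/√0.1083 = 3.039
Ravi's clock measures proper time along the trip: τ = Δt/γ = 77.7/3.039 years.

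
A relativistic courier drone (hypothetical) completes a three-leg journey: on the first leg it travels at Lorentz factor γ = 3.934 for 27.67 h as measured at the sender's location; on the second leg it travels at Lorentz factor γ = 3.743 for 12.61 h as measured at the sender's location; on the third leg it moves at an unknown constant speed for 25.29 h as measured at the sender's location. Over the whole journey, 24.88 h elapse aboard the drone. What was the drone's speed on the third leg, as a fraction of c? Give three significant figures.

Leg 1: γ = 3.934; τ_1 = 27.67/3.934 = 7.034 h.
Leg 2: γ = 3.743; τ_2 = 12.61/3.743 = 3.369 h.
Leg 3: speed unknown; τ_3 = 25.29/γ_3.
Total proper time: 7.034 + 3.369 + τ_3 = 24.88, so τ_3 = 24.88 − 10.40 = 14.48 h.
γ_3 = 25.29/14.48 = 1.747; β = √(1 − 1/γ²) = √0.6723.

β = 0.820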